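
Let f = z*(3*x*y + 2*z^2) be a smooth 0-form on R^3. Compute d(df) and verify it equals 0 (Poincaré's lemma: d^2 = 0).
d(df) = 0

Step 1: df = sum_i (∂f/∂x_i) dx_i = (3*y*z) dx + (3*x*z) dy + (3*x*y + 6*z^2) dz.
Step 2: Apply d again. Using the 1-form formula, the coefficient of dx ∧ dy in d(df) is ∂^2 f/∂x ∂y - ∂^2 f/∂y ∂x = (3*z) - (3*z) = 0 (equality of mixed partials for smooth f).
Similarly for dx ∧ dz and dy ∧ dz — all coefficients vanish. So d(df) = 0.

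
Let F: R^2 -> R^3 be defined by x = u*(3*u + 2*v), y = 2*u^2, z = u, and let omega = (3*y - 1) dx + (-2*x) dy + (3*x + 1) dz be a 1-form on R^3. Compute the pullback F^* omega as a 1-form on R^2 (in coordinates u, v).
F^* omega = (12*u^3 - 4*u^2*v + 9*u^2 + 6*u*v - 6*u - 2*v + 1) du + (12*u^3 - 2*u) dv

Using F^*(f dg) = (f ∘ F) d(g ∘ F), substitute each coordinate x_i by F_i(u, v) in f_i, and replace dx_i by d F_i = (∂F_i/∂u) du + (∂F_i/∂v) dv.
  For the x component: f_1(F) = 6*u^2 - 1; d F_1 = (6*u + 2*v) du + (2*u) dv
  For the y component: f_2(F) = 2*u*(-3*u - 2*v); d F_2 = (4*u) du + (0) dv
  For the z component: f_3(F) = 9*u^2 + 6*u*v + 1; d F_3 = (1) du + (0) dv
Combining and collecting du, dv coefficients:
  coeff of du: 12*u^3 - 4*u^2*v + 9*u^2 + 6*u*v - 6*u - 2*v + 1
  coeff of dv: 12*u^3 - 2*u
F^* omega = (12*u^3 - 4*u^2*v + 9*u^2 + 6*u*v - 6*u - 2*v + 1) du + (12*u^3 - 2*u) dv.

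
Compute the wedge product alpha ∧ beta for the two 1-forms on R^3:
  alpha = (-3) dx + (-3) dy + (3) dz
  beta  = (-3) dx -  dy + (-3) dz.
alpha ∧ beta = (-6) dx ∧ dy + (18) dx ∧ dz + (12) dy ∧ dz

Distribute the wedge, using dx_i ∧ dx_j = -dx_j ∧ dx_i and dx_i ∧ dx_i = 0. For each pair (i, j) with i < j, the coefficient of dx_i ∧ dx_j in alpha ∧ beta is (alpha_i * beta_j - alpha_j * beta_i). Collecting: alpha ∧ beta = (-6) dx ∧ dy + (18) dx ∧ dz + (12) dy ∧ dz.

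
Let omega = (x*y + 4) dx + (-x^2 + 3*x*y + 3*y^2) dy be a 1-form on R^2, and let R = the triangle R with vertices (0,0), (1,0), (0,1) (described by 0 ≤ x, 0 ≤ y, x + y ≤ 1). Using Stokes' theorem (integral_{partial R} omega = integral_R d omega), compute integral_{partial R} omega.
integral_(partial R) omega = 0

Stokes: integral_partial_R omega = integral_R d omega with d omega = (∂Q/∂x - ∂P/∂y) dx ∧ dy.
  ∂Q/∂x = -2*x + 3*y
  ∂P/∂y = x
  integrand = ∂Q/∂x - ∂P/∂y = -3*x + 3*y.
Integrating over R: integral_0^1 integral_0^{1-x} (-3*x + 3*y) dy dx = 0.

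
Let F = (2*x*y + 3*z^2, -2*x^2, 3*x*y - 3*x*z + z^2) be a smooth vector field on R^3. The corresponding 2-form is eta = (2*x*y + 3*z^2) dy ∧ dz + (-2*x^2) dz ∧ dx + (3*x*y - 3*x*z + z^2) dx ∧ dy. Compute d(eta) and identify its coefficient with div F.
d(eta) = (-3*x + 2*y + 2*z) dx ∧ dy ∧ dz; div F = -3*x + 2*y + 2*z

For a 2-form in R^3 of the form above, applying d gives a 3-form with coefficient ∂P/∂x + ∂Q/∂y + ∂R/∂z:
  ∂P/∂x = 2*y
  ∂Q/∂y = 0
  ∂R/∂z = -3*x + 2*z
Sum = -3*x + 2*y + 2*z, which is exactly div F.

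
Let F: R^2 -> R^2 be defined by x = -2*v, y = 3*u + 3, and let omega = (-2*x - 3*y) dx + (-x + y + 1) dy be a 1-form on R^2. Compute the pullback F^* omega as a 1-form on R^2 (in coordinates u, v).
F^* omega = (9*u + 6*v + 12) du + (18*u - 8*v + 18) dv

Using F^*(f dg) = (f ∘ F) d(g ∘ F), substitute each coordinate x_i by F_i(u, v) in f_i, and replace dx_i by d F_i = (∂F_i/∂u) du + (∂F_i/∂v) dv.
  For the x component: f_1(F) = -9*u + 4*v - 9; d F_1 = (0) du + (-2) dv
  For the y component: f_2(F) = 3*u + 2*v + 4; d F_2 = (3) du + (0) dv
Combining and collecting du, dv coefficients:
  coeff of du: 9*u + 6*v + 12
  coeff of dv: 18*u - 8*v + 18
F^* omega = (9*u + 6*v + 12) du + (18*u - 8*v + 18) dv.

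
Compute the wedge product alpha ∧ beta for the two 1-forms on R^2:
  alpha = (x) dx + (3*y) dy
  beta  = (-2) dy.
alpha ∧ beta = (-2*x) dx ∧ dy

Distribute the wedge, using dx_i ∧ dx_j = -dx_j ∧ dx_i and dx_i ∧ dx_i = 0. For each pair (i, j) with i < j, the coefficient of dx_i ∧ dx_j in alpha ∧ beta is (alpha_i * beta_j - alpha_j * beta_i). Collecting: alpha ∧ beta = (-2*x) dx ∧ dy.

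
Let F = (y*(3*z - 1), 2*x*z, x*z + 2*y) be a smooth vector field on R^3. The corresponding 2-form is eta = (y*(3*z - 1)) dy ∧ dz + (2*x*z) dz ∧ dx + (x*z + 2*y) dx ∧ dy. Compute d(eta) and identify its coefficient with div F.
d(eta) = (x) dx ∧ dy ∧ dz; div F = x

For a 2-form in R^3 of the form above, applying d gives a 3-form with coefficient ∂P/∂x + ∂Q/∂y + ∂R/∂z:
  ∂P/∂x = 0
  ∂Q/∂y = 0
  ∂R/∂z = x
Sum = x, which is exactly div F.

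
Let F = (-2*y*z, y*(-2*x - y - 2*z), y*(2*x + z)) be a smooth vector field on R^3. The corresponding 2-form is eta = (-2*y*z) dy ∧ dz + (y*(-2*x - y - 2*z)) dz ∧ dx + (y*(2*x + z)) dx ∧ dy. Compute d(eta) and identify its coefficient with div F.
d(eta) = (-2*x - y - 2*z) dx ∧ dy ∧ dz; div F = -2*x - y - 2*z

For a 2-form in R^3 of the form above, applying d gives a 3-form with coefficient ∂P/∂x + ∂Q/∂y + ∂R/∂z:
  ∂P/∂x = 0
  ∂Q/∂y = -2*x - 2*y - 2*z
  ∂R/∂z = y
Sum = -2*x - y - 2*z, which is exactly div F.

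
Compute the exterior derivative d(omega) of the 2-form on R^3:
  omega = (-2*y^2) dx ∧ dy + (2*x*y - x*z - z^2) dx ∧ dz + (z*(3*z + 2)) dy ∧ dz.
d(omega) = (-2*x) dx ∧ dy ∧ dz

For a 2-form omega = sum_{i<j} g_{ij} dx_i ∧ dx_j, the exterior derivative is
  d(omega) = sum_{i<j} d(g_{ij}) ∧ dx_i ∧ dx_j = sum_{i<j, k} (∂g_{ij}/∂x_k) dx_k ∧ dx_i ∧ dx_j.
Expand each term, using dx_k ∧ dx_i ∧ dx_j = sgn(permutation) dx_{(a)} ∧ dx_{(b)} ∧ dx_{(c)} with (a < b < c) sorted:
  d(2*x*y - x*z - z^2) includes (∂/∂y)(2*x*y - x*z - z^2) dy = (2*x) dy, which multiplied by dx ∧ dz gives (-2*x) dx ∧ dy ∧ dz
Collecting like 3-forms: d(omega) = (-2*x) dx ∧ dy ∧ dz.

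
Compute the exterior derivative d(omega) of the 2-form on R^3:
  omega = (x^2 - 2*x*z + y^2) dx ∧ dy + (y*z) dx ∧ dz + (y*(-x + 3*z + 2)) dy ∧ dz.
d(omega) = (-2*x - y - z) dx ∧ dy ∧ dz

For a 2-form omega = sum_{i<j} g_{ij} dx_i ∧ dx_j, the exterior derivative is
  d(omega) = sum_{i<j} d(g_{ij}) ∧ dx_i ∧ dx_j = sum_{i<j, k} (∂g_{ij}/∂x_k) dx_k ∧ dx_i ∧ dx_j.
Expand each term, using dx_k ∧ dx_i ∧ dx_j = sgn(permutation) dx_{(a)} ∧ dx_{(b)} ∧ dx_{(c)} with (a < b < c) sorted:
  d(x^2 - 2*x*z + y^2) includes (∂/∂z)(x^2 - 2*x*z + y^2) dz = (-2*x) dz, which multiplied by dx ∧ dy gives (-2*x) dx ∧ dy ∧ dz
  d(y*z) includes (∂/∂y)(y*z) dy = (z) dy, which multiplied by dx ∧ dz gives (-z) dx ∧ dy ∧ dz
  d(y*(-x + 3*z + 2)) includes (∂/∂x)(y*(-x + 3*z + 2)) dx = (-y) dx, which multiplied by dy ∧ dz gives (-y) dx ∧ dy ∧ dz
Collecting like 3-forms: d(omega) = (-2*x - y - z) dx ∧ dy ∧ dz.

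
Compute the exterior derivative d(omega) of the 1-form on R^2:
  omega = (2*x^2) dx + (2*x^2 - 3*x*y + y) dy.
d(omega) = (4*x - 3*y) dx ∧ dy

For a 1-form omega = sum_i f_i dx_i, the exterior derivative is
  d(omega) = sum_{i < j} (∂f_j/∂x_i - ∂f_i/∂x_j) dx_i ∧ dx_j.
  coefficient of dx ∧ dy: ∂f_2/∂x - ∂f_1/∂y = ∂(2*x^2 - 3*x*y + y)/∂x - ∂(2*x^2)/∂y = 4*x - 3*y
Assembling: d(omega) = (4*x - 3*y) dx ∧ dy.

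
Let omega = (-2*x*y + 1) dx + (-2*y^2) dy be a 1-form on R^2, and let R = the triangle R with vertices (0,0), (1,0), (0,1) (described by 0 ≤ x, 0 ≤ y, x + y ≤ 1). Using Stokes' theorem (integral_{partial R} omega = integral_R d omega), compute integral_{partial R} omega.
integral_(partial R) omega = 1/3

Stokes: integral_partial_R omega = integral_R d omega with d omega = (∂Q/∂x - ∂P/∂y) dx ∧ dy.
  ∂Q/∂x = 0
  ∂P/∂y = -2*x
  integrand = ∂Q/∂x - ∂P/∂y = 2*x.
Integrating over R: integral_0^1 integral_0^{1-x} (2*x) dy dx = 1/3.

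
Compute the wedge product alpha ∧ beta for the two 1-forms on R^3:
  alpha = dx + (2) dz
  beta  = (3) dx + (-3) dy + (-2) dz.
alpha ∧ beta = (-3) dx ∧ dy + (-8) dx ∧ dz + (6) dy ∧ dz

Distribute the wedge, using dx_i ∧ dx_j = -dx_j ∧ dx_i and dx_i ∧ dx_i = 0. For each pair (i, j) with i < j, the coefficient of dx_i ∧ dx_j in alpha ∧ beta is (alpha_i * beta_j - alpha_j * beta_i). Collecting: alpha ∧ beta = (-3) dx ∧ dy + (-8) dx ∧ dz + (6) dy ∧ dz.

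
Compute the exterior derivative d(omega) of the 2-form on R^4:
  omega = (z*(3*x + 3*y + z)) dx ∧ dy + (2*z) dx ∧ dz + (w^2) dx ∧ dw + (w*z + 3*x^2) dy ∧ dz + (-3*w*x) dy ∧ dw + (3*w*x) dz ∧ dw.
d(omega) = (9*x + 3*y + 2*z) dx ∧ dy ∧ dz + (z) dy ∧ dz ∧ dw + (-3*w) dx ∧ dy ∧ dw + (3*w) dx ∧ dz ∧ dw

For a 2-form omega = sum_{i<j} g_{ij} dx_i ∧ dx_j, the exterior derivative is
  d(omega) = sum_{i<j} d(g_{ij}) ∧ dx_i ∧ dx_j = sum_{i<j, k} (∂g_{ij}/∂x_k) dx_k ∧ dx_i ∧ dx_j.
Expand each term, using dx_k ∧ dx_i ∧ dx_j = sgn(permutation) dx_{(a)} ∧ dx_{(b)} ∧ dx_{(c)} with (a < b < c) sorted:
  d(z*(3*x + 3*y + z)) includes (∂/∂z)(z*(3*x + 3*y + z)) dz = (3*x + 3*y + 2*z) dz, which multiplied by dx ∧ dy gives (3*x + 3*y + 2*z) dx ∧ dy ∧ dz
  d(w*z + 3*x^2) includes (∂/∂x)(w*z + 3*x^2) dx = (6*x) dx, which multiplied by dy ∧ dz gives (6*x) dx ∧ dy ∧ dz
  d(w*z + 3*x^2) includes (∂/∂w)(w*z + 3*x^2) dw = (z) dw, which multiplied by dy ∧ dz gives (z) dy ∧ dz ∧ dw
  d(-3*w*x) includes (∂/∂x)(-3*w*x) dx = (-3*w) dx, which multiplied by dy ∧ dw gives (-3*w) dx ∧ dy ∧ dw
  d(3*w*x) includes (∂/∂x)(3*w*x) dx = (3*w) dx, which multiplied by dz ∧ dw gives (3*w) dx ∧ dz ∧ dw
Collecting like 3-forms: d(omega) = (9*x + 3*y + 2*z) dx ∧ dy ∧ dz + (z) dy ∧ dz ∧ dw + (-3*w) dx ∧ dy ∧ dw + (3*w) dx ∧ dz ∧ dw.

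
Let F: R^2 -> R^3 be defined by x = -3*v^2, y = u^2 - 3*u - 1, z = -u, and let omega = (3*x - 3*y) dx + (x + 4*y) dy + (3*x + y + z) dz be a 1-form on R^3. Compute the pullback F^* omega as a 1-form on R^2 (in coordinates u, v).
F^* omega = (8*u^3 - 37*u^2 - 6*u*v^2 + 32*u + 18*v^2 + 13) du + (18*v*(u^2 - 3*u + 3*v^2 - 1)) dv

Using F^*(f dg) = (f ∘ F) d(g ∘ F), substitute each coordinate x_i by F_i(u, v) in f_i, and replace dx_i by d F_i = (∂F_i/∂u) du + (∂F_i/∂v) dv.
  For the x component: f_1(F) = -3*u^2 + 9*u - 9*v^2 + 3; d F_1 = (0) du + (-6*v) dv
  For the y component: f_2(F) = 4*u^2 - 12*u - 3*v^2 - 4; d F_2 = (2*u - 3) du + (0) dv
  For the z component: f_3(F) = u^2 - 4*u - 9*v^2 - 1; d F_3 = (-1) du + (0) dv
Combining and collecting du, dv coefficients:
  coeff of du: 8*u^3 - 37*u^2 - 6*u*v^2 + 32*u + 18*v^2 + 13
  coeff of dv: 18*v*(u^2 - 3*u + 3*v^2 - 1)
F^* omega = (8*u^3 - 37*u^2 - 6*u*v^2 + 32*u + 18*v^2 + 13) du + (18*v*(u^2 - 3*u + 3*v^2 - 1)) dv.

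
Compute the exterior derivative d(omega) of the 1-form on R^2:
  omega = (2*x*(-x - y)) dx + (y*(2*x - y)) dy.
d(omega) = (2*x + 2*y) dx ∧ dy

For a 1-form omega = sum_i f_i dx_i, the exterior derivative is
  d(omega) = sum_{i < j} (∂f_j/∂x_i - ∂f_i/∂x_j) dx_i ∧ dx_j.
  coefficient of dx ∧ dy: ∂f_2/∂x - ∂f_1/∂y = ∂(y*(2*x - y))/∂x - ∂(2*x*(-x - y))/∂y = 2*x + 2*y
Assembling: d(omega) = (2*x + 2*y) dx ∧ dy.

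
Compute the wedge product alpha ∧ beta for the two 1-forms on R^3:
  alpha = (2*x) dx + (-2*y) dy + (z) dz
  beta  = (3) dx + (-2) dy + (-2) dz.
alpha ∧ beta = (-4*x + 6*y) dx ∧ dy + (-4*x - 3*z) dx ∧ dz + (4*y + 2*z) dy ∧ dz

Distribute the wedge, using dx_i ∧ dx_j = -dx_j ∧ dx_i and dx_i ∧ dx_i = 0. For each pair (i, j) with i < j, the coefficient of dx_i ∧ dx_j in alpha ∧ beta is (alpha_i * beta_j - alpha_j * beta_i). Collecting: alpha ∧ beta = (-4*x + 6*y) dx ∧ dy + (-4*x - 3*z) dx ∧ dz + (4*y + 2*z) dy ∧ dz.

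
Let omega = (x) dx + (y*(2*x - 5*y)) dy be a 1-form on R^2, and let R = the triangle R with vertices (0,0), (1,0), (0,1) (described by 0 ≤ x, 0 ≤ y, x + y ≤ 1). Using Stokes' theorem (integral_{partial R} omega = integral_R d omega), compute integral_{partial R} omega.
integral_(partial R) omega = 1/3

Stokes: integral_partial_R omega = integral_R d omega with d omega = (∂Q/∂x - ∂P/∂y) dx ∧ dy.
  ∂Q/∂x = 2*y
  ∂P/∂y = 0
  integrand = ∂Q/∂x - ∂P/∂y = 2*y.
Integrating over R: integral_0^1 integral_0^{1-x} (2*y) dy dx = 1/3.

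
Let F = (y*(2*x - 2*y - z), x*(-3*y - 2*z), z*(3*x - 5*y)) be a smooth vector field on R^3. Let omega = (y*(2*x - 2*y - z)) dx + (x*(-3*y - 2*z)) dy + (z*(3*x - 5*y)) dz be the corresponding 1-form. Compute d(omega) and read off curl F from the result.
d(omega) = (2*x - 5*z) dy ∧ dz + (-y - 3*z) dz ∧ dx + (-2*x + y - z) dx ∧ dy; curl F = (2*x - 5*z, -y - 3*z, -2*x + y - z)

d omega = sum_{i<j} (∂f_j/∂x_i - ∂f_i/∂x_j) dx_i ∧ dx_j. Under the identification (dy ∧ dz, dz ∧ dx, dx ∧ dy) ↔ (e_x, e_y, e_z), the coefficients are exactly the components of curl F. Compute:
  ∂R/∂y - ∂Q/∂z = (-5*z) - (-2*x) = 2*x - 5*z
  ∂P/∂z - ∂R/∂x = (-y) - (3*z) = -y - 3*z
  ∂Q/∂x - ∂P/∂y = (-3*y - 2*z) - (2*x - 4*y - z) = -2*x + y - z.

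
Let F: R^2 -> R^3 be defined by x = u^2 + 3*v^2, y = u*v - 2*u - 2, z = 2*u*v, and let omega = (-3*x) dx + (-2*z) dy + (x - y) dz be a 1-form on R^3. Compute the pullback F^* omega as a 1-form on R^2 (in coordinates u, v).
F^* omega = (-6*u^3 + 2*u^2*v - 24*u*v^2 + 12*u*v + 6*v^3 + 4*v) du + (2*u^3 - 24*u^2*v + 4*u^2 + 6*u*v^2 + 4*u - 54*v^3) dv

Using F^*(f dg) = (f ∘ F) d(g ∘ F), substitute each coordinate x_i by F_i(u, v) in f_i, and replace dx_i by d F_i = (∂F_i/∂u) du + (∂F_i/∂v) dv.
  For the x component: f_1(F) = -3*u^2 - 9*v^2; d F_1 = (2*u) du + (6*v) dv
  For the y component: f_2(F) = -4*u*v; d F_2 = (v - 2) du + (u) dv
  For the z component: f_3(F) = u^2 - u*v + 2*u + 3*v^2 + 2; d F_3 = (2*v) du + (2*u) dv
Combining and collecting du, dv coefficients:
  coeff of du: -6*u^3 + 2*u^2*v - 24*u*v^2 + 12*u*v + 6*v^3 + 4*v
  coeff of dv: 2*u^3 - 24*u^2*v + 4*u^2 + 6*u*v^2 + 4*u - 54*v^3
F^* omega = (-6*u^3 + 2*u^2*v - 24*u*v^2 + 12*u*v + 6*v^3 + 4*v) du + (2*u^3 - 24*u^2*v + 4*u^2 + 6*u*v^2 + 4*u - 54*v^3) dv.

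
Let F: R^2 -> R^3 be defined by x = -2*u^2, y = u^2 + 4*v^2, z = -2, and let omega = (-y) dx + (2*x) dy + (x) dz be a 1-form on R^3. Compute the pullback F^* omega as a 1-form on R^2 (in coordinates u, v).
F^* omega = (4*u*(-u^2 + 4*v^2)) du + (-32*u^2*v) dv

Using F^*(f dg) = (f ∘ F) d(g ∘ F), substitute each coordinate x_i by F_i(u, v) in f_i, and replace dx_i by d F_i = (∂F_i/∂u) du + (∂F_i/∂v) dv.
  For the x component: f_1(F) = -u^2 - 4*v^2; d F_1 = (-4*u) du + (0) dv
  For the y component: f_2(F) = -4*u^2; d F_2 = (2*u) du + (8*v) dv
  For the z component: f_3(F) = -2*u^2; d F_3 = (0) du + (0) dv
Combining and collecting du, dv coefficients:
  coeff of du: 4*u*(-u^2 + 4*v^2)
  coeff of dv: -32*u^2*v
F^* omega = (4*u*(-u^2 + 4*v^2)) du + (-32*u^2*v) dv.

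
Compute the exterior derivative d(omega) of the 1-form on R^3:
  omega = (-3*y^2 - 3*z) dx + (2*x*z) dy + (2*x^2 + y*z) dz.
d(omega) = (6*y + 2*z) dx ∧ dy + (4*x + 3) dx ∧ dz + (-2*x + z) dy ∧ dz

For a 1-form omega = sum_i f_i dx_i, the exterior derivative is
  d(omega) = sum_{i < j} (∂f_j/∂x_i - ∂f_i/∂x_j) dx_i ∧ dx_j.
  coefficient of dx ∧ dy: ∂f_2/∂x - ∂f_1/∂y = ∂(2*x*z)/∂x - ∂(-3*y^2 - 3*z)/∂y = 6*y + 2*z
  coefficient of dx ∧ dz: ∂f_3/∂x - ∂f_1/∂z = ∂(2*x^2 + y*z)/∂x - ∂(-3*y^2 - 3*z)/∂z = 4*x + 3
  coefficient of dy ∧ dz: ∂f_3/∂y - ∂f_2/∂z = ∂(2*x^2 + y*z)/∂y - ∂(2*x*z)/∂z = -2*x + z
Assembling: d(omega) = (6*y + 2*z) dx ∧ dy + (4*x + 3) dx ∧ dz + (-2*x + z) dy ∧ dz.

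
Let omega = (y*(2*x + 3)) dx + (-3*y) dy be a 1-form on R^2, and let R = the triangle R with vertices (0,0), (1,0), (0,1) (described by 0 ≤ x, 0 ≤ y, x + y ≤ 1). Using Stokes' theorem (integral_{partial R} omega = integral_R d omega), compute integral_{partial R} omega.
integral_(partial R) omega = -11/6

Stokes: integral_partial_R omega = integral_R d omega with d omega = (∂Q/∂x - ∂P/∂y) dx ∧ dy.
  ∂Q/∂x = 0
  ∂P/∂y = 2*x + 3
  integrand = ∂Q/∂x - ∂P/∂y = -2*x - 3.
Integrating over R: integral_0^1 integral_0^{1-x} (-2*x - 3) dy dx = -11/6.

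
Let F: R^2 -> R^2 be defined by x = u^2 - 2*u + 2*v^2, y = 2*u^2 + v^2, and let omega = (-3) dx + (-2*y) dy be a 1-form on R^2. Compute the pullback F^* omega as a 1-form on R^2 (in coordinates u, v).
F^* omega = (-16*u^3 - 8*u*v^2 - 6*u + 6) du + (4*v*(-2*u^2 - v^2 - 3)) dv

Using F^*(f dg) = (f ∘ F) d(g ∘ F), substitute each coordinate x_i by F_i(u, v) in f_i, and replace dx_i by d F_i = (∂F_i/∂u) du + (∂F_i/∂v) dv.
  For the x component: f_1(F) = -3; d F_1 = (2*u - 2) du + (4*v) dv
  For the y component: f_2(F) = -4*u^2 - 2*v^2; d F_2 = (4*u) du + (2*v) dv
Combining and collecting du, dv coefficients:
  coeff of du: -16*u^3 - 8*u*v^2 - 6*u + 6
  coeff of dv: 4*v*(-2*u^2 - v^2 - 3)
F^* omega = (-16*u^3 - 8*u*v^2 - 6*u + 6) du + (4*v*(-2*u^2 - v^2 - 3)) dv.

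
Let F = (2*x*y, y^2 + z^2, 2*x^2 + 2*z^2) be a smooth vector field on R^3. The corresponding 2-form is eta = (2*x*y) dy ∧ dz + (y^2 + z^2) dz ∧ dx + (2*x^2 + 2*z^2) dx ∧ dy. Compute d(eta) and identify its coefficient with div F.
d(eta) = (4*y + 4*z) dx ∧ dy ∧ dz; div F = 4*y + 4*z

For a 2-form in R^3 of the form above, applying d gives a 3-form with coefficient ∂P/∂x + ∂Q/∂y + ∂R/∂z:
  ∂P/∂x = 2*y
  ∂Q/∂y = 2*y
  ∂R/∂z = 4*z
Sum = 4*y + 4*z, which is exactly div F.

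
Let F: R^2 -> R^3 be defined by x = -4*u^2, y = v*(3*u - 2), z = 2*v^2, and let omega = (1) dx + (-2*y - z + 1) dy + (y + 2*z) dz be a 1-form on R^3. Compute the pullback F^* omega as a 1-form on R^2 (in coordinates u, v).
F^* omega = (-18*u*v^2 - 8*u - 6*v^3 + 12*v^2 + 3*v) du + (-18*u^2*v + 6*u*v^2 + 24*u*v + 3*u + 16*v^3 - 4*v^2 - 8*v - 2) dv

Using F^*(f dg) = (f ∘ F) d(g ∘ F), substitute each coordinate x_i by F_i(u, v) in f_i, and replace dx_i by d F_i = (∂F_i/∂u) du + (∂F_i/∂v) dv.
  For the x component: f_1(F) = 1; d F_1 = (-8*u) du + (0) dv
  For the y component: f_2(F) = -6*u*v - 2*v^2 + 4*v + 1; d F_2 = (3*v) du + (3*u - 2) dv
  For the z component: f_3(F) = v*(3*u + 4*v - 2); d F_3 = (0) du + (4*v) dv
Combining and collecting du, dv coefficients:
  coeff of du: -18*u*v^2 - 8*u - 6*v^3 + 12*v^2 + 3*v
  coeff of dv: -18*u^2*v + 6*u*v^2 + 24*u*v + 3*u + 16*v^3 - 4*v^2 - 8*v - 2
F^* omega = (-18*u*v^2 - 8*u - 6*v^3 + 12*v^2 + 3*v) du + (-18*u^2*v + 6*u*v^2 + 24*u*v + 3*u + 16*v^3 - 4*v^2 - 8*v - 2) dv.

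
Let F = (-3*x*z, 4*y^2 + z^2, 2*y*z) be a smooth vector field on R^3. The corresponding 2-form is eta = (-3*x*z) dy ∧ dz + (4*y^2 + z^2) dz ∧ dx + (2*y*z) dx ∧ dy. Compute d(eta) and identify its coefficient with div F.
d(eta) = (10*y - 3*z) dx ∧ dy ∧ dz; div F = 10*y - 3*z

For a 2-form in R^3 of the form above, applying d gives a 3-form with coefficient ∂P/∂x + ∂Q/∂y + ∂R/∂z:
  ∂P/∂x = -3*z
  ∂Q/∂y = 8*y
  ∂R/∂z = 2*y
Sum = 10*y - 3*z, which is exactly div F.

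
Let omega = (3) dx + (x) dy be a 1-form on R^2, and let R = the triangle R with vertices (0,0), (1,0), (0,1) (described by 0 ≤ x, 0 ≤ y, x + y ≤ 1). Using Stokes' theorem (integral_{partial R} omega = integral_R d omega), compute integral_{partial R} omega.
integral_(partial R) omega = 1/2

Stokes: integral_partial_R omega = integral_R d omega with d omega = (∂Q/∂x - ∂P/∂y) dx ∧ dy.
  ∂Q/∂x = 1
  ∂P/∂y = 0
  integrand = ∂Q/∂x - ∂P/∂y = 1.
Integrating over R: integral_0^1 integral_0^{1-x} (1) dy dx = 1/2.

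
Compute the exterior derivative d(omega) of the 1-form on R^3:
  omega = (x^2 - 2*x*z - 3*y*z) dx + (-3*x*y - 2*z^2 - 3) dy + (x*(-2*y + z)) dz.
d(omega) = (-3*y + 3*z) dx ∧ dy + (2*x + y + z) dx ∧ dz + (-2*x + 4*z) dy ∧ dz

For a 1-form omega = sum_i f_i dx_i, the exterior derivative is
  d(omega) = sum_{i < j} (∂f_j/∂x_i - ∂f_i/∂x_j) dx_i ∧ dx_j.
  coefficient of dx ∧ dy: ∂f_2/∂x - ∂f_1/∂y = ∂(-3*x*y - 2*z^2 - 3)/∂x - ∂(x^2 - 2*x*z - 3*y*z)/∂y = -3*y + 3*z
  coefficient of dx ∧ dz: ∂f_3/∂x - ∂f_1/∂z = ∂(x*(-2*y + z))/∂x - ∂(x^2 - 2*x*z - 3*y*z)/∂z = 2*x + y + z
  coefficient of dy ∧ dz: ∂f_3/∂y - ∂f_2/∂z = ∂(x*(-2*y + z))/∂y - ∂(-3*x*y - 2*z^2 - 3)/∂z = -2*x + 4*z
Assembling: d(omega) = (-3*y + 3*z) dx ∧ dy + (2*x + y + z) dx ∧ dz + (-2*x + 4*z) dy ∧ dz.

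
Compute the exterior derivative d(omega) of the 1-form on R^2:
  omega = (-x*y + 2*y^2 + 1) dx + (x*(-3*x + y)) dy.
d(omega) = (-5*x - 3*y) dx ∧ dy

For a 1-form omega = sum_i f_i dx_i, the exterior derivative is
  d(omega) = sum_{i < j} (∂f_j/∂x_i - ∂f_i/∂x_j) dx_i ∧ dx_j.
  coefficient of dx ∧ dy: ∂f_2/∂x - ∂f_1/∂y = ∂(x*(-3*x + y))/∂x - ∂(-x*y + 2*y^2 + 1)/∂y = -5*x - 3*y
Assembling: d(omega) = (-5*x - 3*y) dx ∧ dy.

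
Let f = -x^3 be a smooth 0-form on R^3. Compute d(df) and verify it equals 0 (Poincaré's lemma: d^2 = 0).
d(df) = 0

Step 1: df = sum_i (∂f/∂x_i) dx_i = (-3*x^2) dx + (0) dy + (0) dz.
Step 2: Apply d again. Using the 1-form formula, the coefficient of dx ∧ dy in d(df) is ∂^2 f/∂x ∂y - ∂^2 f/∂y ∂x = (0) - (0) = 0 (equality of mixed partials for smooth f).
Similarly for dx ∧ dz and dy ∧ dz — all coefficients vanish. So d(df) = 0.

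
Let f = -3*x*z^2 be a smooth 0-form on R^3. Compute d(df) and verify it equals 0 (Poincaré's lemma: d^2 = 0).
d(df) = 0

Step 1: df = sum_i (∂f/∂x_i) dx_i = (-3*z^2) dx + (0) dy + (-6*x*z) dz.
Step 2: Apply d again. Using the 1-form formula, the coefficient of dx ∧ dy in d(df) is ∂^2 f/∂x ∂y - ∂^2 f/∂y ∂x = (0) - (0) = 0 (equality of mixed partials for smooth f).
Similarly for dx ∧ dz and dy ∧ dz — all coefficients vanish. So d(df) = 0.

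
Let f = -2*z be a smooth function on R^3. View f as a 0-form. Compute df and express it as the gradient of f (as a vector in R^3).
df = (0) dx + (0) dy + (-2) dz; grad f = (0, 0, -2)

For a 0-form f, d f = (∂f/∂x) dx + (∂f/∂y) dy + (∂f/∂z) dz. The components of the vector representation are exactly the entries of grad f in Cartesian coordinates:
  ∂f/∂x = 0
  ∂f/∂y = 0
  ∂f/∂z = -2.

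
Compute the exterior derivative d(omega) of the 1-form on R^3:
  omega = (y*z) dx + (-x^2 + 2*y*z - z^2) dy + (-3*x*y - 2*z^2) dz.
d(omega) = (-2*x - z) dx ∧ dy + (-4*y) dx ∧ dz + (-3*x - 2*y + 2*z) dy ∧ dz

For a 1-form omega = sum_i f_i dx_i, the exterior derivative is
  d(omega) = sum_{i < j} (∂f_j/∂x_i - ∂f_i/∂x_j) dx_i ∧ dx_j.
  coefficient of dx ∧ dy: ∂f_2/∂x - ∂f_1/∂y = ∂(-x^2 + 2*y*z - z^2)/∂x - ∂(y*z)/∂y = -2*x - z
  coefficient of dx ∧ dz: ∂f_3/∂x - ∂f_1/∂z = ∂(-3*x*y - 2*z^2)/∂x - ∂(y*z)/∂z = -4*y
  coefficient of dy ∧ dz: ∂f_3/∂y - ∂f_2/∂z = ∂(-3*x*y - 2*z^2)/∂y - ∂(-x^2 + 2*y*z - z^2)/∂z = -3*x - 2*y + 2*z
Assembling: d(omega) = (-2*x - z) dx ∧ dy + (-4*y) dx ∧ dz + (-3*x - 2*y + 2*z) dy ∧ dz.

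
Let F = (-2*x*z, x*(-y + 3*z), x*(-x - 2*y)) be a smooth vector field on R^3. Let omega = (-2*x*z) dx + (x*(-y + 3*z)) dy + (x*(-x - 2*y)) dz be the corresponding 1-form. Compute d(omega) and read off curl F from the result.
d(omega) = (-5*x) dy ∧ dz + (2*y) dz ∧ dx + (-y + 3*z) dx ∧ dy; curl F = (-5*x, 2*y, -y + 3*z)

d omega = sum_{i<j} (∂f_j/∂x_i - ∂f_i/∂x_j) dx_i ∧ dx_j. Under the identification (dy ∧ dz, dz ∧ dx, dx ∧ dy) ↔ (e_x, e_y, e_z), the coefficients are exactly the components of curl F. Compute:
  ∂R/∂y - ∂Q/∂z = (-2*x) - (3*x) = -5*x
  ∂P/∂z - ∂R/∂x = (-2*x) - (-2*x - 2*y) = 2*y
  ∂Q/∂x - ∂P/∂y = (-y + 3*z) - (0) = -y + 3*z.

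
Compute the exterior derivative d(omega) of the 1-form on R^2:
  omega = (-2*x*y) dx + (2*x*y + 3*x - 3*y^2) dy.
d(omega) = (2*x + 2*y + 3) dx ∧ dy

For a 1-form omega = sum_i f_i dx_i, the exterior derivative is
  d(omega) = sum_{i < j} (∂f_j/∂x_i - ∂f_i/∂x_j) dx_i ∧ dx_j.
  coefficient of dx ∧ dy: ∂f_2/∂x - ∂f_1/∂y = ∂(2*x*y + 3*x - 3*y^2)/∂x - ∂(-2*x*y)/∂y = 2*x + 2*y + 3
Assembling: d(omega) = (2*x + 2*y + 3) dx ∧ dy.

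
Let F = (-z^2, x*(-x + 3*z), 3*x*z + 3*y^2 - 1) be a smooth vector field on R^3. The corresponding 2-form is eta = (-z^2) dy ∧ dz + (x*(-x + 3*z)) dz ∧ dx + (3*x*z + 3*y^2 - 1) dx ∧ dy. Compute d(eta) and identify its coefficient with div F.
d(eta) = (3*x) dx ∧ dy ∧ dz; div F = 3*x

For a 2-form in R^3 of the form above, applying d gives a 3-form with coefficient ∂P/∂x + ∂Q/∂y + ∂R/∂z:
  ∂P/∂x = 0
  ∂Q/∂y = 0
  ∂R/∂z = 3*x
Sum = 3*x, which is exactly div F.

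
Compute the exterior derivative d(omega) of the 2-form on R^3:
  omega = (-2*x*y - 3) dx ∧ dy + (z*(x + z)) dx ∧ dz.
d(omega) = 0

For a 2-form omega = sum_{i<j} g_{ij} dx_i ∧ dx_j, the exterior derivative is
  d(omega) = sum_{i<j} d(g_{ij}) ∧ dx_i ∧ dx_j = sum_{i<j, k} (∂g_{ij}/∂x_k) dx_k ∧ dx_i ∧ dx_j.
Expand each term, using dx_k ∧ dx_i ∧ dx_j = sgn(permutation) dx_{(a)} ∧ dx_{(b)} ∧ dx_{(c)} with (a < b < c) sorted:

Collecting like 3-forms: d(omega) = 0.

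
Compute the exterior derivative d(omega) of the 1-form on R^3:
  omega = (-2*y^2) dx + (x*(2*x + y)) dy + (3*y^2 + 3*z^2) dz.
d(omega) = (4*x + 5*y) dx ∧ dy + (6*y) dy ∧ dz

For a 1-form omega = sum_i f_i dx_i, the exterior derivative is
  d(omega) = sum_{i < j} (∂f_j/∂x_i - ∂f_i/∂x_j) dx_i ∧ dx_j.
  coefficient of dx ∧ dy: ∂f_2/∂x - ∂f_1/∂y = ∂(x*(2*x + y))/∂x - ∂(-2*y^2)/∂y = 4*x + 5*y
  coefficient of dy ∧ dz: ∂f_3/∂y - ∂f_2/∂z = ∂(3*y^2 + 3*z^2)/∂y - ∂(x*(2*x + y))/∂z = 6*y
Assembling: d(omega) = (4*x + 5*y) dx ∧ dy + (6*y) dy ∧ dz.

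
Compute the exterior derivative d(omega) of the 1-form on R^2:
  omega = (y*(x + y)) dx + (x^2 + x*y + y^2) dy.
d(omega) = (x - y) dx ∧ dy

For a 1-form omega = sum_i f_i dx_i, the exterior derivative is
  d(omega) = sum_{i < j} (∂f_j/∂x_i - ∂f_i/∂x_j) dx_i ∧ dx_j.
  coefficient of dx ∧ dy: ∂f_2/∂x - ∂f_1/∂y = ∂(x^2 + x*y + y^2)/∂x - ∂(y*(x + y))/∂y = x - y
Assembling: d(omega) = (x - y) dx ∧ dy.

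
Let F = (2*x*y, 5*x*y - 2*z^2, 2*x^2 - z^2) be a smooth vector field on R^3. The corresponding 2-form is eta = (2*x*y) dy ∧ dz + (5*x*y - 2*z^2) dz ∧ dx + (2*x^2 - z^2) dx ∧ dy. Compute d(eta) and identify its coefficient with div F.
d(eta) = (5*x + 2*y - 2*z) dx ∧ dy ∧ dz; div F = 5*x + 2*y - 2*z

For a 2-form in R^3 of the form above, applying d gives a 3-form with coefficient ∂P/∂x + ∂Q/∂y + ∂R/∂z:
  ∂P/∂x = 2*y
  ∂Q/∂y = 5*x
  ∂R/∂z = -2*z
Sum = 5*x + 2*y - 2*z, which is exactly div F.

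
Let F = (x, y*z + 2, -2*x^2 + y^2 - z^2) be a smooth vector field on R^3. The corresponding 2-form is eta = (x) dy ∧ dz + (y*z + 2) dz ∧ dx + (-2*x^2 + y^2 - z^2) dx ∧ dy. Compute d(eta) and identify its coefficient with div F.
d(eta) = (1 - z) dx ∧ dy ∧ dz; div F = 1 - z

For a 2-form in R^3 of the form above, applying d gives a 3-form with coefficient ∂P/∂x + ∂Q/∂y + ∂R/∂z:
  ∂P/∂x = 1
  ∂Q/∂y = z
  ∂R/∂z = -2*z
Sum = 1 - z, which is exactly div F.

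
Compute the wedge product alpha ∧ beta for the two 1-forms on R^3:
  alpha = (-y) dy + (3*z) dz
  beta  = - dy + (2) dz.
alpha ∧ beta = (-2*y + 3*z) dy ∧ dz

Distribute the wedge, using dx_i ∧ dx_j = -dx_j ∧ dx_i and dx_i ∧ dx_i = 0. For each pair (i, j) with i < j, the coefficient of dx_i ∧ dx_j in alpha ∧ beta is (alpha_i * beta_j - alpha_j * beta_i). Collecting: alpha ∧ beta = (-2*y + 3*z) dy ∧ dz.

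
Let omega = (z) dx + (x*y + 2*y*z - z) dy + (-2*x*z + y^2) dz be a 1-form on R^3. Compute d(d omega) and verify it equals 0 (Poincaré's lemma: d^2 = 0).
d(d omega) = 0

Step 1: d omega = sum_{i<j} (∂f_j/∂x_i - ∂f_i/∂x_j) dx_i ∧ dx_j:
  coeff of dx ∧ dy: y
  coeff of dx ∧ dz: -2*z - 1
  coeff of dy ∧ dz: 1
Step 2: Apply d again to each 2-form coefficient. The only possible 3-form in R^3 is dx ∧ dy ∧ dz, with coefficient
  ∂(coeff of dy∧dz)/∂x - ∂(coeff of dx∧dz)/∂y + ∂(coeff of dx∧dy)/∂z
  = ∂/∂x (1) - ∂/∂y (-2*z - 1) + ∂/∂z (y).
Each of these terms simplifies to sums of mixed partials that cancel in pairs. The result is 0 (by equality of mixed partials for smooth functions — Schwarz / Clairaut).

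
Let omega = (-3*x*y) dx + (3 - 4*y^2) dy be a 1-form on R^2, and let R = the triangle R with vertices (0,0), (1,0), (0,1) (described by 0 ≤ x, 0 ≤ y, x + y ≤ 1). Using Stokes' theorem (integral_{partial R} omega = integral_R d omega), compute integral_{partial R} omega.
integral_(partial R) omega = 1/2

Stokes: integral_partial_R omega = integral_R d omega with d omega = (∂Q/∂x - ∂P/∂y) dx ∧ dy.
  ∂Q/∂x = 0
  ∂P/∂y = -3*x
  integrand = ∂Q/∂x - ∂P/∂y = 3*x.
Integrating over R: integral_0^1 integral_0^{1-x} (3*x) dy dx = 1/2.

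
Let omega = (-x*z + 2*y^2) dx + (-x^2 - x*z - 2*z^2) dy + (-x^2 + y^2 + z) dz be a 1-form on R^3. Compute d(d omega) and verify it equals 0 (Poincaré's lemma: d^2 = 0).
d(d omega) = 0

Step 1: d omega = sum_{i<j} (∂f_j/∂x_i - ∂f_i/∂x_j) dx_i ∧ dx_j:
  coeff of dx ∧ dy: -2*x - 4*y - z
  coeff of dx ∧ dz: -x
  coeff of dy ∧ dz: x + 2*y + 4*z
Step 2: Apply d again to each 2-form coefficient. The only possible 3-form in R^3 is dx ∧ dy ∧ dz, with coefficient
  ∂(coeff of dy∧dz)/∂x - ∂(coeff of dx∧dz)/∂y + ∂(coeff of dx∧dy)/∂z
  = ∂/∂x (x + 2*y + 4*z) - ∂/∂y (-x) + ∂/∂z (-2*x - 4*y - z).
Each of these terms simplifies to sums of mixed partials that cancel in pairs. The result is 0 (by equality of mixed partials for smooth functions — Schwarz / Clairaut).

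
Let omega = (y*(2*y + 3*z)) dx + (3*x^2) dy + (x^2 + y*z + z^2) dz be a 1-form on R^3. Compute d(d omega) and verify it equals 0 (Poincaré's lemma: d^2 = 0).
d(d omega) = 0

Step 1: d omega = sum_{i<j} (∂f_j/∂x_i - ∂f_i/∂x_j) dx_i ∧ dx_j:
  coeff of dx ∧ dy: 6*x - 4*y - 3*z
  coeff of dx ∧ dz: 2*x - 3*y
  coeff of dy ∧ dz: z
Step 2: Apply d again to each 2-form coefficient. The only possible 3-form in R^3 is dx ∧ dy ∧ dz, with coefficient
  ∂(coeff of dy∧dz)/∂x - ∂(coeff of dx∧dz)/∂y + ∂(coeff of dx∧dy)/∂z
  = ∂/∂x (z) - ∂/∂y (2*x - 3*y) + ∂/∂z (6*x - 4*y - 3*z).
Each of these terms simplifies to sums of mixed partials that cancel in pairs. The result is 0 (by equality of mixed partials for smooth functions — Schwarz / Clairaut).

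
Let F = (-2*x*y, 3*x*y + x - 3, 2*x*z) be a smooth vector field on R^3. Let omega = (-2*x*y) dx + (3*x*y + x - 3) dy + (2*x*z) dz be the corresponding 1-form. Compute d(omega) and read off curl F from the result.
d(omega) = (0) dy ∧ dz + (-2*z) dz ∧ dx + (2*x + 3*y + 1) dx ∧ dy; curl F = (0, -2*z, 2*x + 3*y + 1)

d omega = sum_{i<j} (∂f_j/∂x_i - ∂f_i/∂x_j) dx_i ∧ dx_j. Under the identification (dy ∧ dz, dz ∧ dx, dx ∧ dy) ↔ (e_x, e_y, e_z), the coefficients are exactly the components of curl F. Compute:
  ∂R/∂y - ∂Q/∂z = (0) - (0) = 0
  ∂P/∂z - ∂R/∂x = (0) - (2*z) = -2*z
  ∂Q/∂x - ∂P/∂y = (3*y + 1) - (-2*x) = 2*x + 3*y + 1.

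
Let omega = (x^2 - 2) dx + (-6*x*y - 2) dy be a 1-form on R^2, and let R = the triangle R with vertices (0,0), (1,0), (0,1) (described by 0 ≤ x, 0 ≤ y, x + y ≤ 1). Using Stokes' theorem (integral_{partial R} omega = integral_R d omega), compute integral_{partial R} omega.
integral_(partial R) omega = -1

Stokes: integral_partial_R omega = integral_R d omega with d omega = (∂Q/∂x - ∂P/∂y) dx ∧ dy.
  ∂Q/∂x = -6*y
  ∂P/∂y = 0
  integrand = ∂Q/∂x - ∂P/∂y = -6*y.
Integrating over R: integral_0^1 integral_0^{1-x} (-6*y) dy dx = -1.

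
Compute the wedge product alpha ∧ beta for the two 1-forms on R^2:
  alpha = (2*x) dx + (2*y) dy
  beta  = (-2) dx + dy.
alpha ∧ beta = (2*x + 4*y) dx ∧ dy

Distribute the wedge, using dx_i ∧ dx_j = -dx_j ∧ dx_i and dx_i ∧ dx_i = 0. For each pair (i, j) with i < j, the coefficient of dx_i ∧ dx_j in alpha ∧ beta is (alpha_i * beta_j - alpha_j * beta_i). Collecting: alpha ∧ beta = (2*x + 4*y) dx ∧ dy.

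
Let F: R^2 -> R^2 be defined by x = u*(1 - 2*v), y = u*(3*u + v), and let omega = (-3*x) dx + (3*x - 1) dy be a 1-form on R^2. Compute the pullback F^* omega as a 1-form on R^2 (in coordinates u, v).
F^* omega = (-36*u^2*v + 18*u^2 - 18*u*v^2 + 15*u*v - 9*u - v) du + (u*(-18*u*v + 9*u - 1)) dv

Using F^*(f dg) = (f ∘ F) d(g ∘ F), substitute each coordinate x_i by F_i(u, v) in f_i, and replace dx_i by d F_i = (∂F_i/∂u) du + (∂F_i/∂v) dv.
  For the x component: f_1(F) = 3*u*(2*v - 1); d F_1 = (1 - 2*v) du + (-2*u) dv
  For the y component: f_2(F) = -6*u*v + 3*u - 1; d F_2 = (6*u + v) du + (u) dv
Combining and collecting du, dv coefficients:
  coeff of du: -36*u^2*v + 18*u^2 - 18*u*v^2 + 15*u*v - 9*u - v
  coeff of dv: u*(-18*u*v + 9*u - 1)
F^* omega = (-36*u^2*v + 18*u^2 - 18*u*v^2 + 15*u*v - 9*u - v) du + (u*(-18*u*v + 9*u - 1)) dv.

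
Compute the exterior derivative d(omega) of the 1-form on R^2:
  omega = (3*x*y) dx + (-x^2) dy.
d(omega) = (-5*x) dx ∧ dy

For a 1-form omega = sum_i f_i dx_i, the exterior derivative is
  d(omega) = sum_{i < j} (∂f_j/∂x_i - ∂f_i/∂x_j) dx_i ∧ dx_j.
  coefficient of dx ∧ dy: ∂f_2/∂x - ∂f_1/∂y = ∂(-x^2)/∂x - ∂(3*x*y)/∂y = -5*x
Assembling: d(omega) = (-5*x) dx ∧ dy.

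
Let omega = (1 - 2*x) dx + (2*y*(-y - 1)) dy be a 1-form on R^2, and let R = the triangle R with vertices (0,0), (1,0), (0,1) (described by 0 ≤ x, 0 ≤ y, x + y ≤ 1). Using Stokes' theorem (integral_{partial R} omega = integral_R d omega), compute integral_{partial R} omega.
integral_(partial R) omega = 0

Stokes: integral_partial_R omega = integral_R d omega with d omega = (∂Q/∂x - ∂P/∂y) dx ∧ dy.
  ∂Q/∂x = 0
  ∂P/∂y = 0
  integrand = ∂Q/∂x - ∂P/∂y = 0.
Integrating over R: integral_0^1 integral_0^{1-x} (0) dy dx = 0.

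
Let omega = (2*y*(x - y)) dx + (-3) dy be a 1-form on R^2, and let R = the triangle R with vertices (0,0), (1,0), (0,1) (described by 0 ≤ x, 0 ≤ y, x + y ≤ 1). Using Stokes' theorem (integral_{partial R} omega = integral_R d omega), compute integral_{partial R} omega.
integral_(partial R) omega = 1/3

Stokes: integral_partial_R omega = integral_R d omega with d omega = (∂Q/∂x - ∂P/∂y) dx ∧ dy.
  ∂Q/∂x = 0
  ∂P/∂y = 2*x - 4*y
  integrand = ∂Q/∂x - ∂P/∂y = -2*x + 4*y.
Integrating over R: integral_0^1 integral_0^{1-x} (-2*x + 4*y) dy dx = 1/3.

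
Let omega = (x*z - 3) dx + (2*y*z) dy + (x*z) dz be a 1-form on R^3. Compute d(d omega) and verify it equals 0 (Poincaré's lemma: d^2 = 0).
d(d omega) = 0

Step 1: d omega = sum_{i<j} (∂f_j/∂x_i - ∂f_i/∂x_j) dx_i ∧ dx_j:
  coeff of dx ∧ dy: 0
  coeff of dx ∧ dz: -x + z
  coeff of dy ∧ dz: -2*y
Step 2: Apply d again to each 2-form coefficient. The only possible 3-form in R^3 is dx ∧ dy ∧ dz, with coefficient
  ∂(coeff of dy∧dz)/∂x - ∂(coeff of dx∧dz)/∂y + ∂(coeff of dx∧dy)/∂z
  = ∂/∂x (-2*y) - ∂/∂y (-x + z) + ∂/∂z (0).
Each of these terms simplifies to sums of mixed partials that cancel in pairs. The result is 0 (by equality of mixed partials for smooth functions — Schwarz / Clairaut).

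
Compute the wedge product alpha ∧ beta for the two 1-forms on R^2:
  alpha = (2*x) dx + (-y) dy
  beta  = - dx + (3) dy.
alpha ∧ beta = (6*x - y) dx ∧ dy

Distribute the wedge, using dx_i ∧ dx_j = -dx_j ∧ dx_i and dx_i ∧ dx_i = 0. For each pair (i, j) with i < j, the coefficient of dx_i ∧ dx_j in alpha ∧ beta is (alpha_i * beta_j - alpha_j * beta_i). Collecting: alpha ∧ beta = (6*x - y) dx ∧ dy.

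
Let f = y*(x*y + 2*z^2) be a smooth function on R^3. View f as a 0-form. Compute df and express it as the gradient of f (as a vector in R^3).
df = (y^2) dx + (2*x*y + 2*z^2) dy + (4*y*z) dz; grad f = (y^2, 2*x*y + 2*z^2, 4*y*z)

For a 0-form f, d f = (∂f/∂x) dx + (∂f/∂y) dy + (∂f/∂z) dz. The components of the vector representation are exactly the entries of grad f in Cartesian coordinates:
  ∂f/∂x = y^2
  ∂f/∂y = 2*x*y + 2*z^2
  ∂f/∂z = 4*y*z.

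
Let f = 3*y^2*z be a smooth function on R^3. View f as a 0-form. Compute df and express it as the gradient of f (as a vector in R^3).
df = (0) dx + (6*y*z) dy + (3*y^2) dz; grad f = (0, 6*y*z, 3*y^2)

For a 0-form f, d f = (∂f/∂x) dx + (∂f/∂y) dy + (∂f/∂z) dz. The components of the vector representation are exactly the entries of grad f in Cartesian coordinates:
  ∂f/∂x = 0
  ∂f/∂y = 6*y*z
  ∂f/∂z = 3*y^2.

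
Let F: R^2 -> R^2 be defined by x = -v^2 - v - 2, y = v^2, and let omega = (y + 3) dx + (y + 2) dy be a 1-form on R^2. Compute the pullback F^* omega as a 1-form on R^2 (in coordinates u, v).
F^* omega = (-v^2 - 2*v - 3) dv

Using F^*(f dg) = (f ∘ F) d(g ∘ F), substitute each coordinate x_i by F_i(u, v) in f_i, and replace dx_i by d F_i = (∂F_i/∂u) du + (∂F_i/∂v) dv.
  For the x component: f_1(F) = v^2 + 3; d F_1 = (0) du + (-2*v - 1) dv
  For the y component: f_2(F) = v^2 + 2; d F_2 = (0) du + (2*v) dv
Combining and collecting du, dv coefficients:
  coeff of du: 0
  coeff of dv: -v^2 - 2*v - 3
F^* omega = (-v^2 - 2*v - 3) dv.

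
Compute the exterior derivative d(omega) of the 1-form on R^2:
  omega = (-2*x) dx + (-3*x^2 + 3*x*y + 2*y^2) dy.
d(omega) = (-6*x + 3*y) dx ∧ dy

For a 1-form omega = sum_i f_i dx_i, the exterior derivative is
  d(omega) = sum_{i < j} (∂f_j/∂x_i - ∂f_i/∂x_j) dx_i ∧ dx_j.
  coefficient of dx ∧ dy: ∂f_2/∂x - ∂f_1/∂y = ∂(-3*x^2 + 3*x*y + 2*y^2)/∂x - ∂(-2*x)/∂y = -6*x + 3*y
Assembling: d(omega) = (-6*x + 3*y) dx ∧ dy.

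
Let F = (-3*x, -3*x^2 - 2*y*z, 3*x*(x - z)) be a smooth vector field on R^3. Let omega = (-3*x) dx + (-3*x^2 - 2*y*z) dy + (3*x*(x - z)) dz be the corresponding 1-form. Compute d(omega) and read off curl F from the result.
d(omega) = (2*y) dy ∧ dz + (-6*x + 3*z) dz ∧ dx + (-6*x) dx ∧ dy; curl F = (2*y, -6*x + 3*z, -6*x)

d omega = sum_{i<j} (∂f_j/∂x_i - ∂f_i/∂x_j) dx_i ∧ dx_j. Under the identification (dy ∧ dz, dz ∧ dx, dx ∧ dy) ↔ (e_x, e_y, e_z), the coefficients are exactly the components of curl F. Compute:
  ∂R/∂y - ∂Q/∂z = (0) - (-2*y) = 2*y
  ∂P/∂z - ∂R/∂x = (0) - (6*x - 3*z) = -6*x + 3*z
  ∂Q/∂x - ∂P/∂y = (-6*x) - (0) = -6*x.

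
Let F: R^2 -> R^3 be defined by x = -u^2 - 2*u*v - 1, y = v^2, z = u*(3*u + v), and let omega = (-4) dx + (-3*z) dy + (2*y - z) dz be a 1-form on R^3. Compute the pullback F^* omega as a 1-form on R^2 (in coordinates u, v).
F^* omega = (-18*u^3 - 9*u^2*v + 11*u*v^2 + 8*u + 2*v^3 + 8*v) du + (u*(-3*u^2 - 19*u*v - 4*v^2 + 8)) dv

Using F^*(f dg) = (f ∘ F) d(g ∘ F), substitute each coordinate x_i by F_i(u, v) in f_i, and replace dx_i by d F_i = (∂F_i/∂u) du + (∂F_i/∂v) dv.
  For the x component: f_1(F) = -4; d F_1 = (-2*u - 2*v) du + (-2*u) dv
  For the y component: f_2(F) = 3*u*(-3*u - v); d F_2 = (0) du + (2*v) dv
  For the z component: f_3(F) = -3*u^2 - u*v + 2*v^2; d F_3 = (6*u + v) du + (u) dv
Combining and collecting du, dv coefficients:
  coeff of du: -18*u^3 - 9*u^2*v + 11*u*v^2 + 8*u + 2*v^3 + 8*v
  coeff of dv: u*(-3*u^2 - 19*u*v - 4*v^2 + 8)
F^* omega = (-18*u^3 - 9*u^2*v + 11*u*v^2 + 8*u + 2*v^3 + 8*v) du + (u*(-3*u^2 - 19*u*v - 4*v^2 + 8)) dv.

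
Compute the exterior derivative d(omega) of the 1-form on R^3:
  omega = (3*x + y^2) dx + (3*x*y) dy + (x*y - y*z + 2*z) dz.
d(omega) = (y) dx ∧ dy + (y) dx ∧ dz + (x - z) dy ∧ dz

For a 1-form omega = sum_i f_i dx_i, the exterior derivative is
  d(omega) = sum_{i < j} (∂f_j/∂x_i - ∂f_i/∂x_j) dx_i ∧ dx_j.
  coefficient of dx ∧ dy: ∂f_2/∂x - ∂f_1/∂y = ∂(3*x*y)/∂x - ∂(3*x + y^2)/∂y = y
  coefficient of dx ∧ dz: ∂f_3/∂x - ∂f_1/∂z = ∂(x*y - y*z + 2*z)/∂x - ∂(3*x + y^2)/∂z = y
  coefficient of dy ∧ dz: ∂f_3/∂y - ∂f_2/∂z = ∂(x*y - y*z + 2*z)/∂y - ∂(3*x*y)/∂z = x - z
Assembling: d(omega) = (y) dx ∧ dy + (y) dx ∧ dz + (x - z) dy ∧ dz.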